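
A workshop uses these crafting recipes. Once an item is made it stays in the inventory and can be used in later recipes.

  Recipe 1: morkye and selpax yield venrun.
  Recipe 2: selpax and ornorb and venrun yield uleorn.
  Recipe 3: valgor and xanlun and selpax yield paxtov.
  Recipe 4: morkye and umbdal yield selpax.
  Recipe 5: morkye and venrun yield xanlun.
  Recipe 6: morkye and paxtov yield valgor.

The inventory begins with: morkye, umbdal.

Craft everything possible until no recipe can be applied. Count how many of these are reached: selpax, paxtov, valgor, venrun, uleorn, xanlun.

morkye and umbdal → selpax (Recipe 4).
Using Recipe 1, morkye and selpax make venrun.
Using Recipe 5, morkye and venrun make xanlun.
selpax: reached.
paxtov would need valgor, xanlun, and selpax (Recipe 3), but valgor is never obtained.
valgor would need morkye and paxtov (Recipe 6), but paxtov is never obtained.
venrun: reached.
uleorn would need selpax, ornorb, and venrun (Recipe 2), but ornorb is never obtained.
xanlun: reached.
Reached: selpax, venrun, and xanlun — 3 of the 6.

3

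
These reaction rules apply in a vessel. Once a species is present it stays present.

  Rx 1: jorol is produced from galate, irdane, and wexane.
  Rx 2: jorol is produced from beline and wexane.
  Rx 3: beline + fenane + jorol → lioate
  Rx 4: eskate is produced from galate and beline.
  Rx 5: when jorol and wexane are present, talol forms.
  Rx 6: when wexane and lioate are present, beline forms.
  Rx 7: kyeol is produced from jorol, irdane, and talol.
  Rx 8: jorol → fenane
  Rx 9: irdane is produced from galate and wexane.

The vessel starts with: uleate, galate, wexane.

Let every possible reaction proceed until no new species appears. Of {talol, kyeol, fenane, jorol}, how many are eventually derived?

4

galate and wexane present → irdane forms (Rx 9).
galate, irdane, and wexane present → jorol forms (Rx 1).
jorol present → fenane forms (Rx 8).
jorol and wexane present → talol forms (Rx 5).
jorol, irdane, and talol present → kyeol forms (Rx 7).
talol: reached.
kyeol: reached.
fenane: reached.
jorol: reached.
All 4 are reached.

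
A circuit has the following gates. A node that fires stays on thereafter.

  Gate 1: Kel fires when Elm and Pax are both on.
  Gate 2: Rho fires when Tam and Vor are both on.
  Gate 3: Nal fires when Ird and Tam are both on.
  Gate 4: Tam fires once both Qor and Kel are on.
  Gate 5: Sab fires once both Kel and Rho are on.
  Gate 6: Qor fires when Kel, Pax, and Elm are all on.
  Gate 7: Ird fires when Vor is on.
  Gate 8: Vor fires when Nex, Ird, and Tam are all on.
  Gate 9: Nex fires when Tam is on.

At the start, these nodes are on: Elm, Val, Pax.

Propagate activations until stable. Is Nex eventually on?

Gate 1: Elm and Pax on → Kel on.
Gate 6: Kel, Pax, and Elm on → Qor on.
Gate 4: Qor and Kel on → Tam on.
Gate 9: Tam on → Nex on.

Yes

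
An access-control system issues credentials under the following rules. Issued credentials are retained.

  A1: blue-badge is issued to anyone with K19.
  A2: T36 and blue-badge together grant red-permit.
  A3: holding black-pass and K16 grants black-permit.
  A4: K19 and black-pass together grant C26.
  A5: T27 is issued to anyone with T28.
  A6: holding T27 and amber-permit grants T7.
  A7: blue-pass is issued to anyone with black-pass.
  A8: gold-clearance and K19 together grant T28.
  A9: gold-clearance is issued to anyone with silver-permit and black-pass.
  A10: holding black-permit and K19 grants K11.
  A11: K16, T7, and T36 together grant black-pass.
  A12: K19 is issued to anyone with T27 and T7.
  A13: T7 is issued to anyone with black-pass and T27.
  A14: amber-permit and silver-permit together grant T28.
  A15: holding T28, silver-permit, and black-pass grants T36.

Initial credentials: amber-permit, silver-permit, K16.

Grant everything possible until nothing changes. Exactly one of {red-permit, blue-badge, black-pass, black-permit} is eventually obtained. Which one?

Holding amber-permit and silver-permit grants T28 (A14).
Holding T28 grants T27 (A5).
Holding T27 and amber-permit grants T7 (A6).
Holding T27 and T7 grants K19 (A12).
Holding K19 grants blue-badge (A1).
red-permit would need T36 and blue-badge (A2), but T36 is never granted. black-permit would need black-pass and K16 (A3), but black-pass is never granted. black-pass would need K16, T7, and T36 (A11), but T36 is never granted.

blue-badge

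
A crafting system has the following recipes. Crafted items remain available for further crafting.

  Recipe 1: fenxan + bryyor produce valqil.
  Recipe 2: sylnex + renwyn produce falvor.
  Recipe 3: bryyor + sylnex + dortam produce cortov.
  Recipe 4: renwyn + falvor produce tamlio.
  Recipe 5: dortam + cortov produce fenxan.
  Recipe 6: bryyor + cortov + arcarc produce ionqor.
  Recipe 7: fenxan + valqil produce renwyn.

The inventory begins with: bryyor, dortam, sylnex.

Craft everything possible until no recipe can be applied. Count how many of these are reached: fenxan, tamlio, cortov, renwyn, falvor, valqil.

6

bryyor + sylnex + dortam → cortov (Recipe 3).
Using Recipe 5, dortam and cortov make fenxan.
Using Recipe 1, fenxan and bryyor make valqil.
Using Recipe 7, fenxan and valqil make renwyn.
sylnex + renwyn → falvor (Recipe 2).
Using Recipe 4, renwyn and falvor make tamlio.
fenxan: reached.
tamlio: reached.
cortov: reached.
renwyn: reached.
falvor: reached.
valqil: reached.
All 6 are reached.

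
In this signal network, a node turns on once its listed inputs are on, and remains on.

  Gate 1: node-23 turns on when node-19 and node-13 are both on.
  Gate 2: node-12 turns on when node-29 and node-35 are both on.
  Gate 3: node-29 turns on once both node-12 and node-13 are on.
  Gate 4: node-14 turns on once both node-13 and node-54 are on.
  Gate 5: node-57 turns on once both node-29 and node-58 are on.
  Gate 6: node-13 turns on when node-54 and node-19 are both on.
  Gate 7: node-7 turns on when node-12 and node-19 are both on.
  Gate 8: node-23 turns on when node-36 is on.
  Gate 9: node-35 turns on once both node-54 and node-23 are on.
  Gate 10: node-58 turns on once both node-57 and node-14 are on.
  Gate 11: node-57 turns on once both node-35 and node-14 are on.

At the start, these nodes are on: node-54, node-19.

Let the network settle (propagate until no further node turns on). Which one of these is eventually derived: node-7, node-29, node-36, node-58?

node-54 and node-19 are on, so node-13 turns on (Gate 6).
node-13 and node-54 are on, so node-14 turns on (Gate 4).
node-19 and node-13 are on, so node-23 turns on (Gate 1).
node-54 and node-23 are on, so node-35 turns on (Gate 9).
Gate 11: node-35 and node-14 on → node-57 on.
Gate 10: node-57 and node-14 on → node-58 on.
node-7 would need node-12 and node-19 (Gate 7), but node-12 never turns on. node-29 would need node-12 and node-13 (Gate 3), but node-12 never turns on. No rule produces node-36, and it is not given.

node-58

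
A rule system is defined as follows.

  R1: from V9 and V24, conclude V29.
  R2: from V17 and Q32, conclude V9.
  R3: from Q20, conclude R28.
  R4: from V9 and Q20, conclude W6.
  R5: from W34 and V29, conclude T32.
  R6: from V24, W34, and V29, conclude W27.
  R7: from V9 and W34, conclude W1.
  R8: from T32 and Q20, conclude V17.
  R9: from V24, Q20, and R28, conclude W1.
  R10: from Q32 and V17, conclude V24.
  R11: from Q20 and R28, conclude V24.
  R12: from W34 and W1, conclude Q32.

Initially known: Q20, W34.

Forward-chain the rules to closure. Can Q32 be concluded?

Q20 holds, so R28 follows (R3).
From Q20 and R28, R11 gives V24.
From V24, Q20, and R28, R9 gives W1.
From W34 and W1, R12 gives Q32.

Yes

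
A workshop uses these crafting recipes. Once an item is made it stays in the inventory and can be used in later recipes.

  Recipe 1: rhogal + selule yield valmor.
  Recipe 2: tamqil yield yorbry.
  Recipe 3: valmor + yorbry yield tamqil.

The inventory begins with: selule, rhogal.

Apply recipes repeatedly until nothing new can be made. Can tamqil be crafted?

tamqil would need valmor and yorbry (Recipe 3), but yorbry is never obtained.

No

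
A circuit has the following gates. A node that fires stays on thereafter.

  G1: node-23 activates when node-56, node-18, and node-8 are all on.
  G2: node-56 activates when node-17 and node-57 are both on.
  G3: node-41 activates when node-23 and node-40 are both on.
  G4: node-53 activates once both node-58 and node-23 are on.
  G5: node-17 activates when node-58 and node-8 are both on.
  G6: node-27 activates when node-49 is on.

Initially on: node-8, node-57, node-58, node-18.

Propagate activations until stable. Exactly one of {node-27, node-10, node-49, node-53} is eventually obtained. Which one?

node-53

G5: node-58 and node-8 on → node-17 on.
G2: node-17 and node-57 on → node-56 on.
G1: node-56, node-18, and node-8 on → node-23 on.
G4: node-58 and node-23 on → node-53 on.
No rule produces node-49, and it is not given. No rule produces node-10, and it is not given. node-27 would need node-49 (G6), but node-49 never turns on.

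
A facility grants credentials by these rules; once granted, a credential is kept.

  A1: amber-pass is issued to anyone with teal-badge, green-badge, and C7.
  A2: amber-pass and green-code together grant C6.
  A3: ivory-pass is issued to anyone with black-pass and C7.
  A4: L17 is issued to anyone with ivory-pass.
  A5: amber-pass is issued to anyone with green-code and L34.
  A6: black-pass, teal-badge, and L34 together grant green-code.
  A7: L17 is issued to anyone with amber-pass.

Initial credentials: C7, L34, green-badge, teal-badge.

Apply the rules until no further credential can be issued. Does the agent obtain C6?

No

C6 would need amber-pass and green-code (A2), but green-code is never granted.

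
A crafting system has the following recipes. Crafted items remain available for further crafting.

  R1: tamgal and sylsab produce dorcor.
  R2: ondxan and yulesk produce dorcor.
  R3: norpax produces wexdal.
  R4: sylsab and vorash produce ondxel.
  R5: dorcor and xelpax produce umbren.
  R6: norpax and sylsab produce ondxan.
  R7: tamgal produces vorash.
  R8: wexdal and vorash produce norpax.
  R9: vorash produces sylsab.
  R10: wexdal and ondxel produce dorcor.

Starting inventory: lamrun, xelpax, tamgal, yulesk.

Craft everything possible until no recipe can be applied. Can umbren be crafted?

tamgal → vorash (R7).
vorash → sylsab (R9).
Using R1, tamgal and sylsab make dorcor.
Using R5, dorcor and xelpax make umbren.

Yes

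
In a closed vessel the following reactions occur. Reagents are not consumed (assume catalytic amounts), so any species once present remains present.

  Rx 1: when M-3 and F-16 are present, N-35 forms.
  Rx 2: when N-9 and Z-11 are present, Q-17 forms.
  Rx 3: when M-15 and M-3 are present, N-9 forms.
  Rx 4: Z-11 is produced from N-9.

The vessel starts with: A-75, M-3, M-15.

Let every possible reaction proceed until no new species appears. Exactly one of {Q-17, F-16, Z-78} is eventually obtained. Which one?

M-15 and M-3 present → N-9 forms (Rx 3).
N-9 present → Z-11 forms (Rx 4).
N-9 and Z-11 present → Q-17 forms (Rx 2).
No rule produces Z-78, and it is not given. No rule produces F-16, and it is not given.

Q-17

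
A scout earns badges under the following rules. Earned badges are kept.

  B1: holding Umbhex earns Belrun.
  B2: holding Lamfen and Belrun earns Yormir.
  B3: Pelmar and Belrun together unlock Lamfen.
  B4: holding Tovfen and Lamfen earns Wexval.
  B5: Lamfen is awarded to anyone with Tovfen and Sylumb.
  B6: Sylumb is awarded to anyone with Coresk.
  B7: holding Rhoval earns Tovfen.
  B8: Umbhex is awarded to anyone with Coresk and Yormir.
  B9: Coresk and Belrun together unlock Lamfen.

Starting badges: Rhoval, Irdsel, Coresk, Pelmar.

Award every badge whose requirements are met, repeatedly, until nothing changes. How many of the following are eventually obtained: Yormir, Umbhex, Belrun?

0

Yormir would need Lamfen and Belrun (B2), but Belrun is never earned.
Umbhex would need Coresk and Yormir (B8), but Yormir is never earned.
Belrun would need Umbhex (B1), but Umbhex is never earned.
None of the 3 are reached.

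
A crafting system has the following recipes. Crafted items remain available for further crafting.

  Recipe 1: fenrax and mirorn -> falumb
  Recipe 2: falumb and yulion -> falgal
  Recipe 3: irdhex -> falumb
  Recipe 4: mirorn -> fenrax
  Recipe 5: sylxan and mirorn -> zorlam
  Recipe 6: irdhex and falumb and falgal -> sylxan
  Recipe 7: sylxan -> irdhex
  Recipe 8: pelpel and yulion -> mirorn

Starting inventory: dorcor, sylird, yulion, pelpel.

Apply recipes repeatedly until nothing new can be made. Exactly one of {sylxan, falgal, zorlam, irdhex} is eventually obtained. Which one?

falgal

pelpel and yulion -> mirorn (Recipe 8).
mirorn -> fenrax (Recipe 4).
Using Recipe 1, fenrax and mirorn make falumb.
Using Recipe 2, falumb and yulion make falgal.
sylxan would need irdhex, falumb, and falgal (Recipe 6), but irdhex is never obtained. irdhex would need sylxan (Recipe 7), but sylxan is never obtained. zorlam would need sylxan and mirorn (Recipe 5), but sylxan is never obtained.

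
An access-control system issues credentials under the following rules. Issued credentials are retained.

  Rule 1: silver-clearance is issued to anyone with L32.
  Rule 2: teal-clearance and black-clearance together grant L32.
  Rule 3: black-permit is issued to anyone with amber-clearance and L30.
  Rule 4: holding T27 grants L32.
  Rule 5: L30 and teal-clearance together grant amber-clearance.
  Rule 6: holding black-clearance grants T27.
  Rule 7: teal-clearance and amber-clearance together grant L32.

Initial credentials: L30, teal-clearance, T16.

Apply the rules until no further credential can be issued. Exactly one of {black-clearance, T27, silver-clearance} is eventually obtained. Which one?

silver-clearance

Holding L30 and teal-clearance grants amber-clearance (Rule 5).
Holding teal-clearance and amber-clearance grants L32 (Rule 7).
Holding L32 grants silver-clearance (Rule 1).
No rule produces black-clearance, and it is not given. T27 would need black-clearance (Rule 6), but black-clearance is never granted.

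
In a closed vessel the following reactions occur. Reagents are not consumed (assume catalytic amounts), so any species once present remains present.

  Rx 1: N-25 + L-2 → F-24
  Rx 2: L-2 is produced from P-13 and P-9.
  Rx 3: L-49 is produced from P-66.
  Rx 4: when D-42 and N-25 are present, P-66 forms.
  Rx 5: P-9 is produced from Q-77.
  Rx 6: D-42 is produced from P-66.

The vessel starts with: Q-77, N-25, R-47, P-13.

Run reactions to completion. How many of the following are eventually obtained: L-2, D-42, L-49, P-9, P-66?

2

Q-77 present → P-9 forms (Rx 5).
P-13 and P-9 present → L-2 forms (Rx 2).
L-2: reached.
D-42 would need P-66 (Rx 6), but P-66 never forms.
L-49 would need P-66 (Rx 3), but P-66 never forms.
P-9: reached.
P-66 would need D-42 and N-25 (Rx 4), but D-42 never forms.
Reached: L-2 and P-9 — 2 of the 5.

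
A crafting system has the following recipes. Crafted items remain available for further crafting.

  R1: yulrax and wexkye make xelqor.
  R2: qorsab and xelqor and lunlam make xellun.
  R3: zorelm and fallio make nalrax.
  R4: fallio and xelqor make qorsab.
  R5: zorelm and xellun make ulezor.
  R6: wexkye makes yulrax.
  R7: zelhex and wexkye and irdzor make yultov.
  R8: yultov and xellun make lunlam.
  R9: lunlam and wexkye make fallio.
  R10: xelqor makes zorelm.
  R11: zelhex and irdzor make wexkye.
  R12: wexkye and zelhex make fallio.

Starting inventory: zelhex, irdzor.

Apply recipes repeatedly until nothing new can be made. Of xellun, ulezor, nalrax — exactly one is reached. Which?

zelhex and irdzor → wexkye (R11).
Using R12, wexkye and zelhex make fallio.
wexkye → yulrax (R6).
yulrax and wexkye → xelqor (R1).
Using R10, xelqor makes zorelm.
Using R3, zorelm and fallio make nalrax.
xellun would need qorsab, xelqor, and lunlam (R2), but lunlam is never obtained. ulezor would need zorelm and xellun (R5), but xellun is never obtained.

nalrax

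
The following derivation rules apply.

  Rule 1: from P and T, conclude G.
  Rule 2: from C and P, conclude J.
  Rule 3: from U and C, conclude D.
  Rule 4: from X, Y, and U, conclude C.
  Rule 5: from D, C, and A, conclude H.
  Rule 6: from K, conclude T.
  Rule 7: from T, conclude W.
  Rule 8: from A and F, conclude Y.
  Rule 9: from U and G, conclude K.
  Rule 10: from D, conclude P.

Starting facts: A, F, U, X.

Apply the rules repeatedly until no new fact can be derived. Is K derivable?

K would need U and G (Rule 9), but G is never established.

No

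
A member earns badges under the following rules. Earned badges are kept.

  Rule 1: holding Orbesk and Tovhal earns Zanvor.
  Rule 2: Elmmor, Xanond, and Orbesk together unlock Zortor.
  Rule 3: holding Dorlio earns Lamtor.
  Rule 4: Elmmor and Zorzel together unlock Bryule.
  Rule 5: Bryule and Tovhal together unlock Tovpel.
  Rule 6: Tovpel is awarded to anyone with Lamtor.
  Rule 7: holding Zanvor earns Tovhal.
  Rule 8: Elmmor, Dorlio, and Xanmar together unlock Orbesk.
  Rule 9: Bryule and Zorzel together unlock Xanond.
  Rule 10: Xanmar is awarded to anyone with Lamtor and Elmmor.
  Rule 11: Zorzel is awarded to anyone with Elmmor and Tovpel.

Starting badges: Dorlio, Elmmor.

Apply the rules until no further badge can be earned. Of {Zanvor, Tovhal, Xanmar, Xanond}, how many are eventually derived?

2

With Dorlio, Lamtor is earned (Rule 3).
With Lamtor, Tovpel is earned (Rule 6).
With Lamtor and Elmmor, Xanmar is earned (Rule 10).
With Elmmor and Tovpel, Zorzel is earned (Rule 11).
With Elmmor and Zorzel, Bryule is earned (Rule 4).
With Bryule and Zorzel, Xanond is earned (Rule 9).
Zanvor would need Orbesk and Tovhal (Rule 1), but Tovhal is never earned.
Tovhal would need Zanvor (Rule 7), but Zanvor is never earned.
Xanmar: reached.
Xanond: reached.
Reached: Xanmar and Xanond — 2 of the 4.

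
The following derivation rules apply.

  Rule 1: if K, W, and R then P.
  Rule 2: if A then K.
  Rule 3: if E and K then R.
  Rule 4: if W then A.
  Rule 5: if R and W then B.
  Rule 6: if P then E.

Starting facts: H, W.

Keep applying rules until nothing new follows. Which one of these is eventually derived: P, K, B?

W holds, so A follows (Rule 4).
From A, Rule 2 gives K.
P would need K, W, and R (Rule 1), but R is never established. B would need R and W (Rule 5), but R is never established.

K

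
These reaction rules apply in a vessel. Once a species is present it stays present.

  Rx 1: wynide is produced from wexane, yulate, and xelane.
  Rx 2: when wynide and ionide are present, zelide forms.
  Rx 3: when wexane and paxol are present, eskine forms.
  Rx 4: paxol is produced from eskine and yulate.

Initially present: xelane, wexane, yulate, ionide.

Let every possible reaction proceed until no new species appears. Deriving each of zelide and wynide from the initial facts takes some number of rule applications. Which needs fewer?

wynide

wynide: wexane, yulate, and xelane present → wynide forms (Rx 1). [1 rule application]
zelide: wexane, yulate, and xelane present → wynide forms (Rx 1). wynide and ionide present → zelide forms (Rx 2). [2 rule applications]
wynide needs fewer.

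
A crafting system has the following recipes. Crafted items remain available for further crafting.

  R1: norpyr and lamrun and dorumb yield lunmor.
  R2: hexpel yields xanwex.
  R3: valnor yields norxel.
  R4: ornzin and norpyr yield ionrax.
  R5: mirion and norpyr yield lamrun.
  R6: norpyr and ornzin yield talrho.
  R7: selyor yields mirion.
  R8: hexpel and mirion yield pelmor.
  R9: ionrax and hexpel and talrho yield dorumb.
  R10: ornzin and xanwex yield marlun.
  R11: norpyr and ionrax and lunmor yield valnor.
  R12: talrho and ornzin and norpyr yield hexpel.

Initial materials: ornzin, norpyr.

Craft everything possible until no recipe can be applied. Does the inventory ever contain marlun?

Yes

norpyr and ornzin → talrho (R6).
talrho and ornzin and norpyr → hexpel (R12).
Using R2, hexpel makes xanwex.
Using R10, ornzin and xanwex make marlun.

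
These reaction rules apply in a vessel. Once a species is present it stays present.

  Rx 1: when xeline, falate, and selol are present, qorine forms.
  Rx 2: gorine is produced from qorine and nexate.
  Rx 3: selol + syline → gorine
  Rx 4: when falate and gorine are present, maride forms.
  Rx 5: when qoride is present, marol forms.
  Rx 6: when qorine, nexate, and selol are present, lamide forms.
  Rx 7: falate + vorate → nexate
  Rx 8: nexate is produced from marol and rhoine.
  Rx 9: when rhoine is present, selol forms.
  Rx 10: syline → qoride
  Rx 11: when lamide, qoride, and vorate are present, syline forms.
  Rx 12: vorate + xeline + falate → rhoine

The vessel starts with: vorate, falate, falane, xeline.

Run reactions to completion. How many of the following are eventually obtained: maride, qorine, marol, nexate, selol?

4

falate and vorate present → nexate forms (Rx 7).
vorate, xeline, and falate present → rhoine forms (Rx 12).
rhoine present → selol forms (Rx 9).
xeline, falate, and selol present → qorine forms (Rx 1).
qorine and nexate present → gorine forms (Rx 2).
falate and gorine present → maride forms (Rx 4).
maride: reached.
qorine: reached.
marol would need qoride (Rx 5), but qoride never forms.
nexate: reached.
selol: reached.
Reached: maride, qorine, nexate, and selol — 4 of the 5.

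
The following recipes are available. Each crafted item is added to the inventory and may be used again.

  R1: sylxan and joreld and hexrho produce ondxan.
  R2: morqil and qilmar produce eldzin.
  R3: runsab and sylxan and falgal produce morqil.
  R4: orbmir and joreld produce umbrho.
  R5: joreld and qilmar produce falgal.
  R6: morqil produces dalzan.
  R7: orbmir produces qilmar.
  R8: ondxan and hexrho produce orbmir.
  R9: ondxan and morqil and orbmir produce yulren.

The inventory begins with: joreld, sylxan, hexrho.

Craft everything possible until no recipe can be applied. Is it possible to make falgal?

Yes

Using R1, sylxan, joreld, and hexrho make ondxan.
Using R8, ondxan and hexrho make orbmir.
Using R7, orbmir makes qilmar.
joreld and qilmar → falgal (R5).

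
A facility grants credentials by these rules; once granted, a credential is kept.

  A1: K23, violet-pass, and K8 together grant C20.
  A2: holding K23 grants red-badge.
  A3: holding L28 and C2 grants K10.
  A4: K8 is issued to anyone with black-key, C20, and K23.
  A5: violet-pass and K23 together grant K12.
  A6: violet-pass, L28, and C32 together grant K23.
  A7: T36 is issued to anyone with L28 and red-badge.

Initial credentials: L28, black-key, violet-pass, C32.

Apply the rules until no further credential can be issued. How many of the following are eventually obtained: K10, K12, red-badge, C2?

Holding violet-pass, L28, and C32 grants K23 (A6).
Holding K23 grants red-badge (A2).
Holding violet-pass and K23 grants K12 (A5).
K10 would need L28 and C2 (A3), but C2 is never granted.
K12: reached.
red-badge: reached.
No rule produces C2, and it is not given.
Reached: K12 and red-badge — 2 of the 4.

2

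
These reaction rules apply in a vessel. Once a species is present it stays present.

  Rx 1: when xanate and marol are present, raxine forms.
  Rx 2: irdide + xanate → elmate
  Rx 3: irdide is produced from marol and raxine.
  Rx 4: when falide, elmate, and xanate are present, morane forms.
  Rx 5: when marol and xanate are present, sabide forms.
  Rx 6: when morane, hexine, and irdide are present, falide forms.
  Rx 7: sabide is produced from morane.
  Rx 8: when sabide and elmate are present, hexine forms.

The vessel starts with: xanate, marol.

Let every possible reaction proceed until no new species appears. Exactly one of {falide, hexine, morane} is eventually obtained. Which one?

xanate and marol present → raxine forms (Rx 1).
marol and xanate present → sabide forms (Rx 5).
marol and raxine present → irdide forms (Rx 3).
irdide and xanate present → elmate forms (Rx 2).
sabide and elmate present → hexine forms (Rx 8).
morane would need falide, elmate, and xanate (Rx 4), but falide never forms. falide would need morane, hexine, and irdide (Rx 6), but morane never forms.

hexine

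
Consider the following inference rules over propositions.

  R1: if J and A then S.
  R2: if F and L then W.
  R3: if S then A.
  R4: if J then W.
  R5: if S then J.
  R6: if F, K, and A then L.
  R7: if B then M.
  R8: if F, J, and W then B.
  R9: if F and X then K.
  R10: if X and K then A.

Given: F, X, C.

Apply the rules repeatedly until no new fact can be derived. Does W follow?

Yes

F and X hold, so K follows (R9).
From X and K, R10 gives A.
From F, K, and A, R6 gives L.
From F and L, R2 gives W.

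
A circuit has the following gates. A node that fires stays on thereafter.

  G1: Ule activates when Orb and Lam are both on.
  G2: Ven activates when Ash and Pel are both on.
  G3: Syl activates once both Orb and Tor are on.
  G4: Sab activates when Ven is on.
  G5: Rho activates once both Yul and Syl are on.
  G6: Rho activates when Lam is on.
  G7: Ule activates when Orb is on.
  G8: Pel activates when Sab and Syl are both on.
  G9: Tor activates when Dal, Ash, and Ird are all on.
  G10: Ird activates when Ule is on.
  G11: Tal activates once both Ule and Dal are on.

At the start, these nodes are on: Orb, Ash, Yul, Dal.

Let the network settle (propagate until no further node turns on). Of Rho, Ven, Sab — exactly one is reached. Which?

Orb is on, so Ule activates (G7).
G10: Ule on → Ird on.
Dal, Ash, and Ird are on, so Tor activates (G9).
G3: Orb and Tor on → Syl on.
Yul and Syl are on, so Rho activates (G5).
Ven would need Ash and Pel (G2), but Pel never turns on. Sab would need Ven (G4), but Ven never turns on.

Rho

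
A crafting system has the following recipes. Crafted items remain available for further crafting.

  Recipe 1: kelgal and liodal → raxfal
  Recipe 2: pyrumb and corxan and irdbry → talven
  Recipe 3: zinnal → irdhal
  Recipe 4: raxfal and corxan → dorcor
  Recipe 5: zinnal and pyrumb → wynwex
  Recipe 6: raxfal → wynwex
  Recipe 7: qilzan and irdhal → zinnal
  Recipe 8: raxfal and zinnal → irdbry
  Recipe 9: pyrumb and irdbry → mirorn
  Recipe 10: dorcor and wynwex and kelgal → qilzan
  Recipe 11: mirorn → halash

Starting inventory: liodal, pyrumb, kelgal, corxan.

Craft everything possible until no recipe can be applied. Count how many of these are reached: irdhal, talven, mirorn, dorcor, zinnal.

1

Using Recipe 1, kelgal and liodal make raxfal.
Using Recipe 4, raxfal and corxan make dorcor.
irdhal would need zinnal (Recipe 3), but zinnal is never obtained.
talven would need pyrumb, corxan, and irdbry (Recipe 2), but irdbry is never obtained.
mirorn would need pyrumb and irdbry (Recipe 9), but irdbry is never obtained.
dorcor: reached.
zinnal would need qilzan and irdhal (Recipe 7), but irdhal is never obtained.
Reached: dorcor — 1 of the 5.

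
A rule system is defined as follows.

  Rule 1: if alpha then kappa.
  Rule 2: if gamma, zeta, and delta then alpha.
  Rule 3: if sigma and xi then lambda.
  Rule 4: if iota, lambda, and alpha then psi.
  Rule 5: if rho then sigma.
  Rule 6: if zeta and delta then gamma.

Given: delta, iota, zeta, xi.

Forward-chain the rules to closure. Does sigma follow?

No

sigma would need rho (Rule 5), but rho is never established.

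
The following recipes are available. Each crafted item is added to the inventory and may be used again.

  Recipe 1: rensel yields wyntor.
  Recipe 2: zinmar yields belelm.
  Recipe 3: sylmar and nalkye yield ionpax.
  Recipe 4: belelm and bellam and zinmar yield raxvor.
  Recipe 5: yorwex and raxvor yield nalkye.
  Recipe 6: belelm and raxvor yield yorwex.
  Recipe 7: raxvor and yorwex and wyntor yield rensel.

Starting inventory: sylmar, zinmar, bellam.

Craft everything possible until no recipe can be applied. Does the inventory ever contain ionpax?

Using Recipe 2, zinmar makes belelm.
belelm and bellam and zinmar → raxvor (Recipe 4).
Using Recipe 6, belelm and raxvor make yorwex.
yorwex and raxvor → nalkye (Recipe 5).
sylmar and nalkye → ionpax (Recipe 3).

Yes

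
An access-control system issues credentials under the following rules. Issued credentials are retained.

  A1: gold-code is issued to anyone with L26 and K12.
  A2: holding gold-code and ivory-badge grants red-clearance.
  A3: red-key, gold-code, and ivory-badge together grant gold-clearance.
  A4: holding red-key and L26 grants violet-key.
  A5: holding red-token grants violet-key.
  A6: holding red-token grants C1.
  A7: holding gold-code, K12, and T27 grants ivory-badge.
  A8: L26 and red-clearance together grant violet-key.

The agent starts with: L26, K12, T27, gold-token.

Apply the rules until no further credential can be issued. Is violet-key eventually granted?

Yes

Holding L26 and K12 grants gold-code (A1).
Holding gold-code, K12, and T27 grants ivory-badge (A7).
Holding gold-code and ivory-badge grants red-clearance (A2).
Holding L26 and red-clearance grants violet-key (A8).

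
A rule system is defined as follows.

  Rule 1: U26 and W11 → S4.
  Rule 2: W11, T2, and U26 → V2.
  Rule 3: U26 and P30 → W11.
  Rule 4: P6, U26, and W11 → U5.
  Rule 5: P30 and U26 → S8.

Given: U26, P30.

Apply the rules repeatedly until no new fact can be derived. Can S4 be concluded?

U26 and P30 hold, so W11 follows (Rule 3).
From U26 and W11, Rule 1 gives S4.

Yes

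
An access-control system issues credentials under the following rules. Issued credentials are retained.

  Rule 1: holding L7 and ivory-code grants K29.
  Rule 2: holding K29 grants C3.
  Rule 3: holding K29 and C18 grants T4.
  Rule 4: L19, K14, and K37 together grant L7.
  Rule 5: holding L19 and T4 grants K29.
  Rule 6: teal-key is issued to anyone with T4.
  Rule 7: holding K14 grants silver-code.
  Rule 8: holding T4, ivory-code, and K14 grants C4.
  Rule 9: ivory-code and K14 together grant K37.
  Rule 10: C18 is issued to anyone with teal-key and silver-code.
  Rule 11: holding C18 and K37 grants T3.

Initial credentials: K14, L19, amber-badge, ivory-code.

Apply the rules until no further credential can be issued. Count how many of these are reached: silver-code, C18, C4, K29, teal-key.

Holding K14 grants silver-code (Rule 7).
Holding ivory-code and K14 grants K37 (Rule 9).
Holding L19, K14, and K37 grants L7 (Rule 4).
Holding L7 and ivory-code grants K29 (Rule 1).
silver-code: reached.
C18 would need teal-key and silver-code (Rule 10), but teal-key is never granted.
C4 would need T4, ivory-code, and K14 (Rule 8), but T4 is never granted.
K29: reached.
teal-key would need T4 (Rule 6), but T4 is never granted.
Reached: silver-code and K29 — 2 of the 5.

2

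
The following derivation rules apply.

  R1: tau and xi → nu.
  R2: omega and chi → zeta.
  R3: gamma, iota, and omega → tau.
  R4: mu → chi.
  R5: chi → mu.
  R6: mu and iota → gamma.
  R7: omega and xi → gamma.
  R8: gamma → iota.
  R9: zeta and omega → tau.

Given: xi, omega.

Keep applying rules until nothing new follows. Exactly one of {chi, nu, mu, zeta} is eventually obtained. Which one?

nu

From omega and xi, R7 gives gamma.
gamma holds, so iota follows (R8).
From gamma, iota, and omega, R3 gives tau.
tau and xi hold, so nu follows (R1).
zeta would need omega and chi (R2), but chi is never established. chi would need mu (R4), but mu is never established. mu would need chi (R5), but chi is never established.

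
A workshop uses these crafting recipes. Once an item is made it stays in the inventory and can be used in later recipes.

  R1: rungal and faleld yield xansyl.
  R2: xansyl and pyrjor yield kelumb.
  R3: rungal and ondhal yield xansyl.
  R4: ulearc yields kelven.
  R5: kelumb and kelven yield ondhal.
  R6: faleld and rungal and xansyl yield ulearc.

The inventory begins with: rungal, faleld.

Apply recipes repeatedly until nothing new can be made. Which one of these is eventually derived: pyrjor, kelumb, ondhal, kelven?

kelven

Using R1, rungal and faleld make xansyl.
faleld and rungal and xansyl → ulearc (R6).
Using R4, ulearc makes kelven.
kelumb would need xansyl and pyrjor (R2), but pyrjor is never obtained. ondhal would need kelumb and kelven (R5), but kelumb is never obtained. No rule produces pyrjor, and it is not given.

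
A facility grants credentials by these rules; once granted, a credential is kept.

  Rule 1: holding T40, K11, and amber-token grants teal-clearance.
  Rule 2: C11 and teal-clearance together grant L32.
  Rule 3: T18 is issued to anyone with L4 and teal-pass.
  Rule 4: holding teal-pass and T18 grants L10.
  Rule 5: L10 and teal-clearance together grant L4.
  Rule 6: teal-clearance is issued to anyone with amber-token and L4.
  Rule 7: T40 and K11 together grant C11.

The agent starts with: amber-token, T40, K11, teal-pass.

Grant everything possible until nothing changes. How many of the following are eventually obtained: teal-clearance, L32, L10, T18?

Holding T40 and K11 grants C11 (Rule 7).
Holding T40, K11, and amber-token grants teal-clearance (Rule 1).
Holding C11 and teal-clearance grants L32 (Rule 2).
teal-clearance: reached.
L32: reached.
L10 would need teal-pass and T18 (Rule 4), but T18 is never granted.
T18 would need L4 and teal-pass (Rule 3), but L4 is never granted.
Reached: teal-clearance and L32 — 2 of the 4.

2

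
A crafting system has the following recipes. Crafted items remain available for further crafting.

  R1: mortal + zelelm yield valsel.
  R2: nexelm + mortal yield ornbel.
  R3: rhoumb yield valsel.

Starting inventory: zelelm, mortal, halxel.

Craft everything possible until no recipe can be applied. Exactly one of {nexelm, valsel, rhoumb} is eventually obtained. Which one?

valsel

mortal + zelelm → valsel (R1).
No rule produces rhoumb, and it is not given. No rule produces nexelm, and it is not given.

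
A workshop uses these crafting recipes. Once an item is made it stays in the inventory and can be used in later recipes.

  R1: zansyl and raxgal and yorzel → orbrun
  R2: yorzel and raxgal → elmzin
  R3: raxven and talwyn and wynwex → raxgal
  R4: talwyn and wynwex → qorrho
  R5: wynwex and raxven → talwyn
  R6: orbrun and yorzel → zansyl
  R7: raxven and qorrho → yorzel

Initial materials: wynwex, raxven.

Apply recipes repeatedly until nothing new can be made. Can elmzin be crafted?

Yes

Using R5, wynwex and raxven make talwyn.
raxven and talwyn and wynwex → raxgal (R3).
Using R4, talwyn and wynwex make qorrho.
raxven and qorrho → yorzel (R7).
yorzel and raxgal → elmzin (R2).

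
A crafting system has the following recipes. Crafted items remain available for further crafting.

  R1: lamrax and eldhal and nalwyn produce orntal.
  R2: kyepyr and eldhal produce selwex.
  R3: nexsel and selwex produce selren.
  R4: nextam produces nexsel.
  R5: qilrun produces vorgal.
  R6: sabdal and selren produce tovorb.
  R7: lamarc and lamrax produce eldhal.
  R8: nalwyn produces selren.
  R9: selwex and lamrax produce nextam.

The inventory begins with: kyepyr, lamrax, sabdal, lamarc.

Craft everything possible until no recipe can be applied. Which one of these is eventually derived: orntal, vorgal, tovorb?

lamarc and lamrax → eldhal (R7).
Using R2, kyepyr and eldhal make selwex.
selwex and lamrax → nextam (R9).
Using R4, nextam makes nexsel.
Using R3, nexsel and selwex make selren.
Using R6, sabdal and selren make tovorb.
vorgal would need qilrun (R5), but qilrun is never obtained. orntal would need lamrax, eldhal, and nalwyn (R1), but nalwyn is never obtained.

tovorb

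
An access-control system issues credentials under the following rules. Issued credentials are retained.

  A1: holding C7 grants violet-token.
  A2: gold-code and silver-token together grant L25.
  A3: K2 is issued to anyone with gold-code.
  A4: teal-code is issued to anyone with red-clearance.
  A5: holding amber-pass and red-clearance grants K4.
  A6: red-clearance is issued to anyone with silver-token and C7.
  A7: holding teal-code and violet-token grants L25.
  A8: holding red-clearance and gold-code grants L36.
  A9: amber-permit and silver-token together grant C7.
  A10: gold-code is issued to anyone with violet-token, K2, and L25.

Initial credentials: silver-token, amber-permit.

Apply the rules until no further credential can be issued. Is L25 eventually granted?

Yes

Holding amber-permit and silver-token grants C7 (A9).
Holding silver-token and C7 grants red-clearance (A6).
Holding C7 grants violet-token (A1).
Holding red-clearance grants teal-code (A4).
Holding teal-code and violet-token grants L25 (A7).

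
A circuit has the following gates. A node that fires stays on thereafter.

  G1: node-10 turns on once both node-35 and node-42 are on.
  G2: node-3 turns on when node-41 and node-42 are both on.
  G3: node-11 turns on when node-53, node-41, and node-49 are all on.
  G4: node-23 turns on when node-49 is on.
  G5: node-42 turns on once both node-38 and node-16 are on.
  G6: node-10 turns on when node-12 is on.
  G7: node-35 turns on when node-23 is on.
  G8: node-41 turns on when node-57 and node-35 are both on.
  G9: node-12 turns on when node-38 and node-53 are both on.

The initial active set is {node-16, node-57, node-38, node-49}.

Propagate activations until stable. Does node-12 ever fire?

node-12 would need node-38 and node-53 (G9), but node-53 never turns on.

No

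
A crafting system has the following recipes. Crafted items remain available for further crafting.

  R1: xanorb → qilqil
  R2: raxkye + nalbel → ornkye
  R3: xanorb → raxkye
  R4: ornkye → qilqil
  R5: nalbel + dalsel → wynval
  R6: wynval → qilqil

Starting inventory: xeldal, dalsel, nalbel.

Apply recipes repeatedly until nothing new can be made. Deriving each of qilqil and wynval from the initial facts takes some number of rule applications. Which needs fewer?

wynval: nalbel + dalsel → wynval (R5). [1 rule application]
qilqil: nalbel + dalsel → wynval (R5). Using R6, wynval makes qilqil. [2 rule applications]
wynval needs fewer.

wynval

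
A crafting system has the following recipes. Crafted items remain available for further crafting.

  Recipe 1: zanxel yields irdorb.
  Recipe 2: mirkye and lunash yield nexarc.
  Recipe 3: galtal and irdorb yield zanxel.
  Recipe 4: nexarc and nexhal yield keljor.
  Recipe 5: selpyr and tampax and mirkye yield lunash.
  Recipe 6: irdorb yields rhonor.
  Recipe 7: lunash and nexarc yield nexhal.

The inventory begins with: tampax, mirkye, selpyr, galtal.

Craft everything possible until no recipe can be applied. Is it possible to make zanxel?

No

zanxel would need galtal and irdorb (Recipe 3), but irdorb is never obtained.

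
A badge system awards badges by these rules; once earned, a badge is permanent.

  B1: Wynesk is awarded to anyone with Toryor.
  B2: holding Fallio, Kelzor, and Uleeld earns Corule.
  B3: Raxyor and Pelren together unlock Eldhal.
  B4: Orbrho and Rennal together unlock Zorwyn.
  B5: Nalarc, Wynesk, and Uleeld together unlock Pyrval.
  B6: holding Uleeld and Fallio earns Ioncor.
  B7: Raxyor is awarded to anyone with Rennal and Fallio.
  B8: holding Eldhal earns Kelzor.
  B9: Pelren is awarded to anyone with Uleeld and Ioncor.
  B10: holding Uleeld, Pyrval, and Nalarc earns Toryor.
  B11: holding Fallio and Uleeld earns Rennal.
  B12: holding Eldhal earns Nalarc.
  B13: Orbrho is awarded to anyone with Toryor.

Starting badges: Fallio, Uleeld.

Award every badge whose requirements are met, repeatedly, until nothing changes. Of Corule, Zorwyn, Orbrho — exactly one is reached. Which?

With Fallio and Uleeld, Rennal is earned (B11).
With Uleeld and Fallio, Ioncor is earned (B6).
With Uleeld and Ioncor, Pelren is earned (B9).
With Rennal and Fallio, Raxyor is earned (B7).
With Raxyor and Pelren, Eldhal is earned (B3).
With Eldhal, Kelzor is earned (B8).
With Fallio, Kelzor, and Uleeld, Corule is earned (B2).
Orbrho would need Toryor (B13), but Toryor is never earned. Zorwyn would need Orbrho and Rennal (B4), but Orbrho is never earned.

Corule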